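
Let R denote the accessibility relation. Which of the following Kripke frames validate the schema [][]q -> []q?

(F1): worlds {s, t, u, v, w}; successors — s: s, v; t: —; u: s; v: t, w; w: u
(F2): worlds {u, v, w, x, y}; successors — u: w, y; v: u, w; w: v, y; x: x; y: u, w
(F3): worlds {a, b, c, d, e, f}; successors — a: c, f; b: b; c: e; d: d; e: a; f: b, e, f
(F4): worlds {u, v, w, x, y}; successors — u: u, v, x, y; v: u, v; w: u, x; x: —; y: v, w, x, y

Frame correspondent (Sahlqvist): forall x forall y (Rxy -> exists z (Rxz & Rzy)) — i.e. density.
(F1): fails — Rwu but no z with Rwz and Rzu.
(F2): fails — Rvu but no z with Rvz and Rzu.
(F3): fails — Rea but no z with Rez and Rza.
(F4): satisfies the condition.

(F4)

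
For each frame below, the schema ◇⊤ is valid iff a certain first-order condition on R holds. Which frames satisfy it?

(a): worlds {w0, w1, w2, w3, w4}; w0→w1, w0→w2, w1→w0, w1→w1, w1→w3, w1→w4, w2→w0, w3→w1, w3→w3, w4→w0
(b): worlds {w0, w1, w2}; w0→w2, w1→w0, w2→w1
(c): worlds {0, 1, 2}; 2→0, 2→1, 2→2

(a), (b)

Frame correspondent (Sahlqvist): ∀x ∃y Rxy — i.e. seriality.
(a): holds.
(b): holds.
(c): fails — world 0 has no successor.
Valid on: (a), (b).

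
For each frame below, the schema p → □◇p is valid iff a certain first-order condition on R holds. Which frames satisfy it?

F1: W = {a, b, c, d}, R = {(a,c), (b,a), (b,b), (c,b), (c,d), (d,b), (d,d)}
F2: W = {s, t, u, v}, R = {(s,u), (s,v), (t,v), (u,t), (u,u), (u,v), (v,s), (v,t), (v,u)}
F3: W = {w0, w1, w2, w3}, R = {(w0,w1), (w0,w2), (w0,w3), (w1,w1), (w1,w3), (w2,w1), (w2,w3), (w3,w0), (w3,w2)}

Frame correspondent (Sahlqvist): ∀x ∀y (Rxy → Ryx) — i.e. symmetry.
F1: fails — Rcd but not Rdc.
F2: fails — Rut but not Rtu.
F3: fails — Rw1w3 but not Rw3w1.

none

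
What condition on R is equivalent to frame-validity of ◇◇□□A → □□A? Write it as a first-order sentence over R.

∀x ∀y ∀z ((xR²y ∧ xR²z) → ∃w (yR²w ∧ z = w))

This is a Sahlqvist (Geach-type) schema ◇^2□^2A → □^2◇^0A.
First-order correspondent: ∀x ∀y ∀z ((xR²y ∧ xR²z) → ∃w (yR²w ∧ z = w)).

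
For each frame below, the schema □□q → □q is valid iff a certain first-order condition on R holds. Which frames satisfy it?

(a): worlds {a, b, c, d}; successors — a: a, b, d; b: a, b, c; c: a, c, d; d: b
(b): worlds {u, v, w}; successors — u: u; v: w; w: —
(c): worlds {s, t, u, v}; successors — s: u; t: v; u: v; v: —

(a)

The schema corresponds to density: ∀x ∀y (Rxy → ∃z (Rxz ∧ Rzy)).
(a): ✓.
(b): fails — Rvw but no z with Rvz and Rzw.
(c): fails — Rsu but no z with Rsz and Rzu.
Valid on: (a).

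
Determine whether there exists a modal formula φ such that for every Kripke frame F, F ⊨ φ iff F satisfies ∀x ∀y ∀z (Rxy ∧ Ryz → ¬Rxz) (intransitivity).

Not modally definable

Any modally definable frame class is closed under surjective bounded morphisms.
The 7-cycle (worlds w0,w1,w2,w3,w4,w5,w6 with w0→w1→w2→w3→w4→w5→w6→w0) is intransitive. Mapping every world to a single reflexive point • is a surjective bounded morphism; the reflexive point is not intransitive (R••∧R•• but R••).
So the class is not modally definable.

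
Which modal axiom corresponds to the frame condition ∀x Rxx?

□p → p

This is reflexivity; the standard corresponding axiom is T: □p → p.
Suppose □p→p is valid. At any x set V(p)={w : Rxw}. Then □p holds at x, so p holds at x, i.e. Rxx.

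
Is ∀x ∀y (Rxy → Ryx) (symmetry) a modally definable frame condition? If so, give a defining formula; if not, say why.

Yes: it is symmetry, defined by the B schema r → □◇r.
Suppose r→□◇r is valid. Take Rxy and set V(r)={x}. Then r at x, so □◇r at x, so ◇r at y, so some z with Ryz has r; z=x, i.e. Ryx.

Yes, by r → □◇r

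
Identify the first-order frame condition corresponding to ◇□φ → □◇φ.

convergence

This schema is the .2 axiom.
It corresponds to convergence: ∀x ∀y ∀z (Rxy ∧ Rxz → ∃w (Ryw ∧ Rzw)).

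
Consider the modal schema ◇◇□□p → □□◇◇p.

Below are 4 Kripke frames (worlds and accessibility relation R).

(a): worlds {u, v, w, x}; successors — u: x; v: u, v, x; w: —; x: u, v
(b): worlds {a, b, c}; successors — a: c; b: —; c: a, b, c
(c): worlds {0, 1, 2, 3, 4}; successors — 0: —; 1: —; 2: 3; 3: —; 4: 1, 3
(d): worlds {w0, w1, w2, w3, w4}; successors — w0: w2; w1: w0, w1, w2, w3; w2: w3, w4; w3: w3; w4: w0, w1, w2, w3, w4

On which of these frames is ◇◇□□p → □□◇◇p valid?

(a), (c), (d)

Frame correspondent (Sahlqvist): ∀x ∀y ∀z ((xR²y ∧ xR²z) → ∃w (yR²w ∧ zR²w)) — i.e. a generalized confluence (Geach) condition.
(a): condition met.
(b): fails — aR²a, aR²b but no w with aR²w and bR²w.
(c): condition met.
(d): condition met.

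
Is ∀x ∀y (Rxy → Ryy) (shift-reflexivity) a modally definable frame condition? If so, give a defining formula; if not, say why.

This is a Sahlqvist condition; the T□ axiom □(□p → p) defines it.
Suppose □(□p→p) is valid. Take Rxy and set V(p)={w : Ryw}. Then at y, □p holds; since □(□p→p) at x, □p→p at y, so p at y, i.e. Ryy.

Yes — defined by □(□p → p)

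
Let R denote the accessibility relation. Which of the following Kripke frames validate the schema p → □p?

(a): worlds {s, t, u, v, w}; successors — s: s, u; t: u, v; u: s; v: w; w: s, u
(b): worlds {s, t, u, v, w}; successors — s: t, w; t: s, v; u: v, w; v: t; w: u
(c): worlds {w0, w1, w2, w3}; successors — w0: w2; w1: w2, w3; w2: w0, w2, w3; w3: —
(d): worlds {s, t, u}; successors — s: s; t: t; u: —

This is the axiom for a generalized confluence (Geach) condition; its first-order frame correspondent is ∀x ∀z (xRz → ∃w (x = w ∧ z = w)).
(a): fails — sRu but s ≠ u.
(b): fails — sRt but s ≠ t.
(c): fails — w0Rw2 but w0 ≠ w2.
(d): ✓.

(d)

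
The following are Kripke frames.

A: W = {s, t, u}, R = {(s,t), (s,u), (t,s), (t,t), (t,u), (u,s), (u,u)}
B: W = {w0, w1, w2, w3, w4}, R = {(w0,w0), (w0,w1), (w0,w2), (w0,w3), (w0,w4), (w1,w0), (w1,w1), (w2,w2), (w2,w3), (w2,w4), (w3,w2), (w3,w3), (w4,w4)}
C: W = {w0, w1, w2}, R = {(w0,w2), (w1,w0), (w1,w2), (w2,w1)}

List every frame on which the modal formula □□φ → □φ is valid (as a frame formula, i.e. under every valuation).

A, B

The schema corresponds to density: ∀x ∀y (Rxy → ∃z (Rxz ∧ Rzy)).
A: satisfies the condition.
B: satisfies the condition.
C: fails — Rw0w2 but no z with Rw0z and Rzw2.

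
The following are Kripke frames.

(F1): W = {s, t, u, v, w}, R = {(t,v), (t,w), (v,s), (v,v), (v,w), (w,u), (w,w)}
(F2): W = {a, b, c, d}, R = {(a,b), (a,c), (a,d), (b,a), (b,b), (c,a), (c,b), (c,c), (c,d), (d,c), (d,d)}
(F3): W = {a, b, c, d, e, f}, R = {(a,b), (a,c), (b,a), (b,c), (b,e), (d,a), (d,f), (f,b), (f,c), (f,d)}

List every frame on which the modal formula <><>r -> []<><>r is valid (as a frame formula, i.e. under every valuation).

This is the axiom for a generalized confluence (Geach) condition; its first-order frame correspondent is forall x forall y forall z ((x R^2 y & xRz) -> exists w (y = w & z R^2 w)).
(F1): fails — tR²s, tRw but no w* with s=w* and wR²w*.
(F2): holds.
(F3): fails — aR²a, aRb but no w with a=w and bR²w.
Valid on: (F2).

(F2)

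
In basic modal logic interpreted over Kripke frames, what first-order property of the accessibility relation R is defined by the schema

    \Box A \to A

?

Suppose □A→A is valid. At any x set V(A)={w : Rxw}. Then □A holds at x, so A holds at x, i.e. Rxx.

reflexivity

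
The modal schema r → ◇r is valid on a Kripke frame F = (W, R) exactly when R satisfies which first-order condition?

This is a form of the T axiom.
Its frame correspondent is reflexivity — ∀x Rxx.

reflexivity: ∀x Rxx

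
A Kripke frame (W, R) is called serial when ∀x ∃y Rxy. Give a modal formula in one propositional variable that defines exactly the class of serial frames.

A defining formula is □p → ◇p (the D axiom).
Suppose □p→◇p is valid. At any x set V(p)=W. Then □p at x, so ◇p at x, so x has a successor.

□p → ◇p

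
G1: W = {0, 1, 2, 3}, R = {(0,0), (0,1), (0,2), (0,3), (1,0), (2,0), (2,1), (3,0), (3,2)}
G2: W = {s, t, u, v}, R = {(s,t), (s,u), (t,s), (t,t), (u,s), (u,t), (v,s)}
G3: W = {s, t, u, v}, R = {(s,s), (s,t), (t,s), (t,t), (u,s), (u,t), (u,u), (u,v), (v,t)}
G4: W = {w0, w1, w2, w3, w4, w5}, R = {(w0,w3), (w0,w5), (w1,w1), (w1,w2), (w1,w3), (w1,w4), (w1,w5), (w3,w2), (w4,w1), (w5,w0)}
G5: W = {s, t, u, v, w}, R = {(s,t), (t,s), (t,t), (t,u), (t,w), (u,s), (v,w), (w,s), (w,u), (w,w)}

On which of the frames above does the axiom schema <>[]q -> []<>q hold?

Frame correspondent (Sahlqvist): forall x forall y forall z (Rxy & Rxz -> exists w (Ryw & Rzw)) — i.e. convergence.
G1: satisfies the condition.
G2: satisfies the condition.
G3: satisfies the condition.
G4: fails — Rw0w5 and Rw0w3 but w5 and w3 have no common successor.
G5: fails — Rts and Rtw but s and w have no common successor.
Valid on: G1, G2, G3.

G1, G2, G3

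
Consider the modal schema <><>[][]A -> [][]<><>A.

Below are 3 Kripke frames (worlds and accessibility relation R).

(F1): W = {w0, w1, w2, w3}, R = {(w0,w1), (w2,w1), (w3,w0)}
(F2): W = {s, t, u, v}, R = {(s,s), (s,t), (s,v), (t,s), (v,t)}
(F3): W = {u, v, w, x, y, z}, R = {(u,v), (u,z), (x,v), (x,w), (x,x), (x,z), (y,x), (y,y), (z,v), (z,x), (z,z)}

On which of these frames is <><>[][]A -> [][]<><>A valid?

(F2)

This is the axiom for a generalized confluence (Geach) condition; its first-order frame correspondent is forall x forall y forall z ((x R^2 y & x R^2 z) -> exists w (y R^2 w & z R^2 w)).
(F1): fails — w3R²w1, w3R²w1 but no w with w1R²w and w1R²w.
(F2): satisfies the condition.
(F3): fails — uR²v, uR²v but no t with vR²t and vR²t.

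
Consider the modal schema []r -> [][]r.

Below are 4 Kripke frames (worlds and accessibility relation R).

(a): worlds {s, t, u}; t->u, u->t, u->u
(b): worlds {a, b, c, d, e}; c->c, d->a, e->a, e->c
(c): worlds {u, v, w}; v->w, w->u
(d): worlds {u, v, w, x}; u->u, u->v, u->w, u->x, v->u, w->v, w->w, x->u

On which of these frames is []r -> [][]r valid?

(b)

This is the axiom for transitivity; its first-order frame correspondent is forall x forall y forall z (Rxy & Ryz -> Rxz).
(a): fails — Rtu and Rut but not Rtt.
(b): satisfies the condition.
(c): fails — Rvw and Rwu but not Rvu.
(d): fails — Rvu and Ruv but not Rvv.
Valid on: (b).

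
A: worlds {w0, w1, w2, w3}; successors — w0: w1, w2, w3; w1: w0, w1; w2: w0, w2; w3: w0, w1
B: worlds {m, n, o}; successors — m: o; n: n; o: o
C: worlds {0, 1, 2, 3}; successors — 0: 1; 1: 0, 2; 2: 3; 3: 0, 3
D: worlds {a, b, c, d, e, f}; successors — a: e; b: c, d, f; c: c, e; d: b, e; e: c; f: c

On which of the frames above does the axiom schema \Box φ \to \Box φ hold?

This is the axiom for a generalized confluence (Geach) condition; its first-order frame correspondent is \forall x \forall z (xRz \to \exists w (xRw \wedge z = w)).
A: satisfies the condition.
B: satisfies the condition.
C: satisfies the condition.
D: satisfies the condition.
Valid on: A, B, C, D.

A, B, C, D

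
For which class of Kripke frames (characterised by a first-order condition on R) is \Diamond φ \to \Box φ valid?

Partial functionality

This schema is the CD axiom.
It corresponds to partial functionality: \forall x \forall y \forall z (Rxy \wedge Rxz \to y = z).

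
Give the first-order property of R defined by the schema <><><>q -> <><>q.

This is a Sahlqvist (Geach-type) schema ◇^3□^0q → □^0◇^2q.
Minimal-valuation argument: fix x; take any y with xR^3y and any z with xR^0z. Set V(q) to the set of worlds R-reachable from y in exactly 0 steps. Then □^0q holds at y, so the antecedent holds at x; validity forces ◇^2q at z, giving a w with zR^2w and yR^0w.
First-order correspondent: forall x forall y (x R^3 y -> exists w (y = w & x R^2 w)).

forall x forall y (x R^3 y -> exists w (y = w & x R^2 w))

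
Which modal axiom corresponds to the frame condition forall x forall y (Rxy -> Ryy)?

The condition is shift-reflexivity. The T□ schema □(□ψ → ψ) defines it.
Suppose □(□ψ→ψ) is valid. Take Rxy and set V(ψ)={w : Ryw}. Then at y, □ψ holds; since □(□ψ→ψ) at x, □ψ→ψ at y, so ψ at y, i.e. Ryy.

□(□ψ → ψ)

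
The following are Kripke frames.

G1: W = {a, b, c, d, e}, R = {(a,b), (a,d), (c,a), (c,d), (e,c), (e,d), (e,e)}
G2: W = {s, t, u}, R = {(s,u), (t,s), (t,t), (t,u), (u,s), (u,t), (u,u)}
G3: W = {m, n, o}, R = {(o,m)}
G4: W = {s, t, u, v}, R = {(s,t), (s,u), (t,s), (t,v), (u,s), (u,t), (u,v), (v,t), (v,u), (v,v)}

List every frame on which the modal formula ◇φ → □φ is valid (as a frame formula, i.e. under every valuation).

The schema corresponds to partial functionality: ∀x ∀y ∀z (Rxy ∧ Rxz → y = z).
G1: fails — a sees both b and d.
G2: fails — t sees both s and t.
G3: holds.
G4: fails — s sees both t and u.

G3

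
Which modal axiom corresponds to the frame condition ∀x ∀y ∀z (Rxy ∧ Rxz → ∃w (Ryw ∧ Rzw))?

◇□r → □◇r

This is convergence; the standard corresponding axiom is .2: ◇□r → □◇r.
Suppose ◇□r→□◇r is valid. Take Rxy, Rxz and set V(r)={w : Ryw}. Then □r at y so ◇□r at x, so □◇r at x, so ◇r at z, giving w with Rzw and Ryw.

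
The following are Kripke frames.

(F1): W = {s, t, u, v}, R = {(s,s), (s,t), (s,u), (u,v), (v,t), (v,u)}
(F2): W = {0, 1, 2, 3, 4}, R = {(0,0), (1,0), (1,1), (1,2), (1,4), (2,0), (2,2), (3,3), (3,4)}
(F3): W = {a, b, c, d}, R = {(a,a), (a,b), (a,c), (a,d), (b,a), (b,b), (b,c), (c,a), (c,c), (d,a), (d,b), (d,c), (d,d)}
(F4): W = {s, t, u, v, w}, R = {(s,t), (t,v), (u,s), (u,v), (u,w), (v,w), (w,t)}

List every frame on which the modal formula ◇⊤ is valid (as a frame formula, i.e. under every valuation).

This is the axiom for seriality; its first-order frame correspondent is ∀x ∃y Rxy.
(F1): fails — world t has no successor.
(F2): fails — world 4 has no successor.
(F3): holds.
(F4): holds.
Valid on: (F3), (F4).

(F3), (F4)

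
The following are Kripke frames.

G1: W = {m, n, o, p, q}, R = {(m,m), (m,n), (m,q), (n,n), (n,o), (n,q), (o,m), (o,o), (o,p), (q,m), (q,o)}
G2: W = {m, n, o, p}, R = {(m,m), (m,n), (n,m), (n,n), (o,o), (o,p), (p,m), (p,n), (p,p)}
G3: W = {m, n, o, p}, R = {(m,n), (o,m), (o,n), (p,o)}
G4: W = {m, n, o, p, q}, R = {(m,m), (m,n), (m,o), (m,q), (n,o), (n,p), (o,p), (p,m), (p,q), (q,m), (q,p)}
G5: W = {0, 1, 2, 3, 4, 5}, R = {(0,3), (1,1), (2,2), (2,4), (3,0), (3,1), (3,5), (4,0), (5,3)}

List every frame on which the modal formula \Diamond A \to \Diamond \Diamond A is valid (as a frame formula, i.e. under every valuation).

G1, G2

Frame correspondent (Sahlqvist): \forall x \forall y (xRy \to \exists w (y = w \wedge x R^2 w)) — i.e. a generalized confluence (Geach) condition.
G1: condition met.
G2: condition met.
G3: fails — mRn but no w with n=w and mR²w.
G4: fails — nRo but no w with o=w and nR²w.
G5: fails — 0R3 but no w with 3=w and 0R²w.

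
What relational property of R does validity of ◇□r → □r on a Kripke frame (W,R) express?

The Euclidean property

Equivalently (dual form): ◇r → □◇r.
Suppose ◇r→□◇r is valid. Take Rxy, Rxz and set V(r)={y}. Then ◇r at x, so □◇r at x, so ◇r at z, so some w with Rzw has r; w=y, i.e. Rzy. By symmetry of the argument, Ryz.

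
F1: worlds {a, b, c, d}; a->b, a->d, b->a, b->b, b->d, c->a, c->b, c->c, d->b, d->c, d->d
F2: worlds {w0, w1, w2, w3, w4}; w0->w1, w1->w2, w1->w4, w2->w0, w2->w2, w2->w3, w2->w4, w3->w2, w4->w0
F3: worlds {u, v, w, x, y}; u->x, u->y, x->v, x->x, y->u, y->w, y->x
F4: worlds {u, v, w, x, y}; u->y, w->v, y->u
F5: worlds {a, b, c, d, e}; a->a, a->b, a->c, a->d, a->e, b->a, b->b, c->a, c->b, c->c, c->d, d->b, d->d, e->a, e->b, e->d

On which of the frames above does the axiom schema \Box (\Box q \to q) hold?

The schema corresponds to shift-reflexivity: \forall x \forall y (Rxy \to Ryy).
F1: fails — Rba but not Raa.
F2: fails — Rw2w4 but not Rw4w4.
F3: fails — Ruy but not Ryy.
F4: fails — Ryu but not Ruu.
F5: fails — Rae but not Ree.
Valid on no frame.

none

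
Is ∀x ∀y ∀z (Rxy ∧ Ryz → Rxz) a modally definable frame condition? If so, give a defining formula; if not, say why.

This is a Sahlqvist condition; the 4 axiom □r → □□r defines it.
Suppose □r→□□r is valid. Take Rxy, Ryz and set V(r)={w : Rxw}. Then □r at x, so □□r at x, so □r at y, so r at z, i.e. Rxz.

Yes, by □r → □□r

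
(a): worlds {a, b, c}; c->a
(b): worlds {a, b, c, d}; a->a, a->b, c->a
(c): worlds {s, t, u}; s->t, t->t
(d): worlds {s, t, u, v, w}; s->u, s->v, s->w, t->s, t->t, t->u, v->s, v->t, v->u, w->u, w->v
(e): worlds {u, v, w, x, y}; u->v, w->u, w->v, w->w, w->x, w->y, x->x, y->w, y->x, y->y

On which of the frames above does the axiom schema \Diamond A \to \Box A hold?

This is the axiom for partial functionality; its first-order frame correspondent is \forall x \forall y \forall z (Rxy \wedge Rxz \to y = z).
(a): holds.
(b): fails — a sees both a and b.
(c): holds.
(d): fails — s sees both u and v.
(e): fails — w sees both u and v.

(a), (c)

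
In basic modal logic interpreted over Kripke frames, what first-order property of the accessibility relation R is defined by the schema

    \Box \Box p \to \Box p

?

Density

Suppose □□p→□p is valid. Take Rxy and set V(p)={w : xR²w}. Then □□p at x, so □p at x, so p at y, i.e. ∃z(Rxz∧Rzy).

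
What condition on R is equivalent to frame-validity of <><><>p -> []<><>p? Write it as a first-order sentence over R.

This is a Sahlqvist (Geach-type) schema ◇^3□^0p → □^1◇^2p.
Minimal-valuation argument: fix x; take any y with xR^3y and any z with xR^1z. Set V(p) to the set of worlds R-reachable from y in exactly 0 steps. Then □^0p holds at y, so the antecedent holds at x; validity forces ◇^2p at z, giving a w with zR^2w and yR^0w.
First-order correspondent: forall x forall y forall z ((x R^3 y & xRz) -> exists w (y = w & z R^2 w)).

forall x forall y forall z ((x R^3 y & xRz) -> exists w (y = w & z R^2 w))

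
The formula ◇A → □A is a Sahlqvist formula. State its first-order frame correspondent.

Partial functionality

This is the CD axiom.
It corresponds to partial functionality: ∀x ∀y ∀z (Rxy ∧ Rxz → y = z).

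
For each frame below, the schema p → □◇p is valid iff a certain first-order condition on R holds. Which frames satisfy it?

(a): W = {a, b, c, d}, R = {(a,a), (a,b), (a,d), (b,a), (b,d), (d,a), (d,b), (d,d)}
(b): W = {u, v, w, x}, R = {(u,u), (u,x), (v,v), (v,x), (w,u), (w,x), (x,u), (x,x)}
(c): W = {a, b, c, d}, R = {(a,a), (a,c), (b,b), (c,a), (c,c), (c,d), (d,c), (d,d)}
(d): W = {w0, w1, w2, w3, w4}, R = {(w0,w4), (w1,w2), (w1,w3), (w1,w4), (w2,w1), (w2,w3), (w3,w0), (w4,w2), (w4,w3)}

(a), (c)

Frame correspondent (Sahlqvist): ∀x ∀y (Rxy → Ryx) — i.e. symmetry.
(a): condition met.
(b): fails — Rwu but not Ruw.
(c): condition met.
(d): fails — Rw0w4 but not Rw4w0.
Valid on: (a), (c).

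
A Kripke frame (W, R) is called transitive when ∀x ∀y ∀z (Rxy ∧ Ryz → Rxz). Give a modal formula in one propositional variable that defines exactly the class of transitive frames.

A defining formula is □r → □□r (the 4 axiom).

□r → □□r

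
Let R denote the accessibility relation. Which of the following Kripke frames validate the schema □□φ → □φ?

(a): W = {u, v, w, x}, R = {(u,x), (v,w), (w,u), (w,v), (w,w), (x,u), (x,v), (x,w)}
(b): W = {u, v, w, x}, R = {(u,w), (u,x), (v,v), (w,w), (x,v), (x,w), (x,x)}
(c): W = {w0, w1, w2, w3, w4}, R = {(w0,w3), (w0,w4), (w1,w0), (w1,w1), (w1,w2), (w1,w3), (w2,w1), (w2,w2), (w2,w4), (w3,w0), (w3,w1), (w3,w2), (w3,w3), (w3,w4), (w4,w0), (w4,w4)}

The schema corresponds to density: ∀x ∀y (Rxy → ∃z (Rxz ∧ Rzy)).
(a): fails — Rux but no z with Ruz and Rzx.
(b): satisfies the condition.
(c): satisfies the condition.
Valid on: (b), (c).

(b), (c)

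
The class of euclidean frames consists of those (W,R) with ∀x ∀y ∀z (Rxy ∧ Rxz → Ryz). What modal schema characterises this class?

◇s → □◇s

This is the Euclidean property; the standard corresponding axiom is 5: ◇s → □◇s.
Suppose ◇s→□◇s is valid. Take Rxy, Rxz and set V(s)={y}. Then ◇s at x, so □◇s at x, so ◇s at z, so some w with Rzw has s; w=y, i.e. Rzy. By symmetry of the argument, Ryz.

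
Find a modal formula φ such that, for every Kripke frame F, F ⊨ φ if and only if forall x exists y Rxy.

A defining formula is □q → ◇q (the D axiom).
Suppose □q→◇q is valid. At any x set V(q)=W. Then □q at x, so ◇q at x, so x has a successor.

□q → ◇q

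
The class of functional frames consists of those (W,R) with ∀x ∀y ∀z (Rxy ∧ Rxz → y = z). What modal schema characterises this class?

◇r → □r

A defining formula is ◇r → □r (the CD axiom).
Suppose ◇r→□r is valid. Take Rxy, Rxz and set V(r)={y}. Then ◇r at x, so □r at x, so r at z, i.e. z=y.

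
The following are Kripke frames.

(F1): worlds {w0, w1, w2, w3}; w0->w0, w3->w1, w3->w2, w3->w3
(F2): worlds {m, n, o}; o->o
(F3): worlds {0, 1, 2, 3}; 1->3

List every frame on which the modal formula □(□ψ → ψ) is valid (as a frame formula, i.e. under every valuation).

(F2)

Frame correspondent (Sahlqvist): ∀x ∀y (Rxy → Ryy) — i.e. shift-reflexivity.
(F1): fails — Rw3w1 but not Rw1w1.
(F2): condition met.
(F3): fails — R13 but not R33.
Valid on: (F2).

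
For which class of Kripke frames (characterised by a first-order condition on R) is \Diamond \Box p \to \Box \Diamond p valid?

Convergence

Suppose ◇□p→□◇p is valid. Take Rxy, Rxz and set V(p)={w : Ryw}. Then □p at y so ◇□p at x, so □◇p at x, so ◇p at z, giving w with Rzw and Ryw.
Conversely, on a frame with convergence the schema holds at every world under every valuation.
So the correspondent is convergence.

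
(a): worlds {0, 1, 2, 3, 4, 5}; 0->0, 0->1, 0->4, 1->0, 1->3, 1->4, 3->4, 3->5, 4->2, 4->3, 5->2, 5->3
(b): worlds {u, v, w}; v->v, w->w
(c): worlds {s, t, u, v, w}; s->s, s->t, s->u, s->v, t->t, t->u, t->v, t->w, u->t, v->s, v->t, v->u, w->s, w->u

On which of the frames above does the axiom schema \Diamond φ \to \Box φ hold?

Frame correspondent (Sahlqvist): \forall x \forall y \forall z (Rxy \wedge Rxz \to y = z) — i.e. partial functionality.
(a): fails — 0 sees both 0 and 1.
(b): condition met.
(c): fails — s sees both s and t.
Valid on: (b).

(b)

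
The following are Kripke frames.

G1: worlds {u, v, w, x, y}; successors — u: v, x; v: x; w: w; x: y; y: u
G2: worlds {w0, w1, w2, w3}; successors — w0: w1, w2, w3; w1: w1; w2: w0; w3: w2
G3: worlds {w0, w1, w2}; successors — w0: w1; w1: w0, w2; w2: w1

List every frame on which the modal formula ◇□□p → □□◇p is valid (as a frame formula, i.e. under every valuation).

G3

The schema corresponds to a generalized confluence (Geach) condition: ∀x ∀y ∀z ((xRy ∧ xR²z) → ∃w (yR²w ∧ zRw)).
G1: fails — uRv, uR²y but no t with vR²t and yRt.
G2: fails — w0Rw1, w0R²w2 but no w with w1R²w and w2Rw.
G3: condition met.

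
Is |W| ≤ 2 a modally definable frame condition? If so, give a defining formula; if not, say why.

Modal frame validity is preserved under disjoint unions.
Any modal formula valid on each of 3 disjoint one-world frames is valid on their disjoint union (validity is preserved under disjoint unions). Each one-world frame has |W|=1≤2, but the union has |W|=3.
So no modal formula (or set of formulas) defines exactly the |W|≤2 frames.

No — not modally definable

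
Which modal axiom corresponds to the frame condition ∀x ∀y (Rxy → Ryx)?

A defining formula is q → □◇q (the B axiom).
Suppose q→□◇q is valid. Take Rxy and set V(q)={x}. Then q at x, so □◇q at x, so ◇q at y, so some z with Ryz has q; z=x, i.e. Ryx.

q → □◇q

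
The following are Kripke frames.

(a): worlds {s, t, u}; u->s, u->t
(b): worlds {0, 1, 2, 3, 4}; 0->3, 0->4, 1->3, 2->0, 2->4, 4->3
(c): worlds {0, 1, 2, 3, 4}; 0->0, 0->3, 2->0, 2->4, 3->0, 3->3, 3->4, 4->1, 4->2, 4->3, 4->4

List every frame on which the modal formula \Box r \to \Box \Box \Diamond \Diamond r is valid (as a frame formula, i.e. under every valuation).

(a)

Frame correspondent (Sahlqvist): \forall x \forall z (x R^2 z \to \exists w (xRw \wedge z R^2 w)) — i.e. a generalized confluence (Geach) condition.
(a): holds.
(b): fails — 0R²3 but no w with 0Rw and 3R²w.
(c): fails — 2R²1 but no w with 2Rw and 1R²w.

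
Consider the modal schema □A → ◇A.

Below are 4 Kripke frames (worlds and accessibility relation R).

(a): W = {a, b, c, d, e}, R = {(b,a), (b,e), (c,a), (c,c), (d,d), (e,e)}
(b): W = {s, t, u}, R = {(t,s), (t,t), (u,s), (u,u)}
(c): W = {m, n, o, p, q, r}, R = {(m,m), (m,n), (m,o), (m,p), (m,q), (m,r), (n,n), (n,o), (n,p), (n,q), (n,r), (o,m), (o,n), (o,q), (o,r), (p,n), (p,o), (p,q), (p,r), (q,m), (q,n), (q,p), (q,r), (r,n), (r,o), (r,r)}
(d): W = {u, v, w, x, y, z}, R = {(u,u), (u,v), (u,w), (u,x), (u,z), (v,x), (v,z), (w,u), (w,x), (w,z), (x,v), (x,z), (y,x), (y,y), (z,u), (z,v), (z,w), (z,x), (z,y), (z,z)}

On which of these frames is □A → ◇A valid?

(c), (d)

Frame correspondent (Sahlqvist): ∀x ∃y Rxy — i.e. seriality.
(a): fails — world a has no successor.
(b): fails — world s has no successor.
(c): condition met.
(d): condition met.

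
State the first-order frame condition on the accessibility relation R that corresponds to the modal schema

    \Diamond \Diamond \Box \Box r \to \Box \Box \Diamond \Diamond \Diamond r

\forall x \forall y \forall z ((x R^2 y \wedge x R^2 z) \to \exists w (y R^2 w \wedge z R^3 w))

This is a Sahlqvist (Geach-type) schema ◇^2□^2r → □^2◇^3r.
Minimal-valuation argument: fix x; take any y with xR^2y and any z with xR^2z. Set V(r) to the set of worlds R-reachable from y in exactly 2 steps. Then □^2r holds at y, so the antecedent holds at x; validity forces ◇^3r at z, giving a w with zR^3w and yR^2w.
First-order correspondent: \forall x \forall y \forall z ((x R^2 y \wedge x R^2 z) \to \exists w (y R^2 w \wedge z R^3 w)).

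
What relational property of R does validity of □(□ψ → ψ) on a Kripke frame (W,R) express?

shift-reflexivity: ∀x ∀y (Rxy → Ryy)

Suppose □(□ψ→ψ) is valid. Take Rxy and set V(ψ)={w : Ryw}. Then at y, □ψ holds; since □(□ψ→ψ) at x, □ψ→ψ at y, so ψ at y, i.e. Ryy.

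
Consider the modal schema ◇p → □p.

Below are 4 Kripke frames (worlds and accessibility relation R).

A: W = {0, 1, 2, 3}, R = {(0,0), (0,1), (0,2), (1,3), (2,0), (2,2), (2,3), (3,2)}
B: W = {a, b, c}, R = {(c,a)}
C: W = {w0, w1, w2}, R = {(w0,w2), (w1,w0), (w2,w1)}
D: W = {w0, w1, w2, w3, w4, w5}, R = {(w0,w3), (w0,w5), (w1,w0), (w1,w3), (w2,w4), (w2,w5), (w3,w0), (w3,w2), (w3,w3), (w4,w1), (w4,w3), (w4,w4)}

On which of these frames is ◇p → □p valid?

This is the axiom for partial functionality; its first-order frame correspondent is ∀x ∀y ∀z (Rxy ∧ Rxz → y = z).
A: fails — 0 sees both 0 and 1.
B: holds.
C: holds.
D: fails — w0 sees both w3 and w5.

B, C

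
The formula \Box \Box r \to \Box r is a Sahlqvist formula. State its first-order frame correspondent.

density: \forall x \forall y (Rxy \to \exists z (Rxz \wedge Rzy))

Suppose □□r→□r is valid. Take Rxy and set V(r)={w : xR²w}. Then □□r at x, so □r at x, so r at y, i.e. ∃z(Rxz∧Rzy).
Conversely, any frame satisfying \forall x \forall y (Rxy \to \exists z (Rxz \wedge Rzy)) validates the schema.
So the correspondent is density.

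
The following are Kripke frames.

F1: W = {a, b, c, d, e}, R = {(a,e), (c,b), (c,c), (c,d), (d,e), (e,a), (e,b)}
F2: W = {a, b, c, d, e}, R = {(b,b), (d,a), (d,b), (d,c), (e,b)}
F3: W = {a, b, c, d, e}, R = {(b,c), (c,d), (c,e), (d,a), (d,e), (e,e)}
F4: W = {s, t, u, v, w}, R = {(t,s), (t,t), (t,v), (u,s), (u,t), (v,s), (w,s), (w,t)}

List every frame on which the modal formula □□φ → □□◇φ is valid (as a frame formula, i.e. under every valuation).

This is the axiom for a generalized confluence (Geach) condition; its first-order frame correspondent is ∀x ∀z (xR²z → ∃w (xR²w ∧ zRw)).
F1: fails — aR²a but no w with aR²w and aRw.
F2: holds.
F3: fails — cR²a but no w with cR²w and aRw.
F4: fails — tR²s but no w* with tR²w* and sRw*.
Valid on: F2.

F2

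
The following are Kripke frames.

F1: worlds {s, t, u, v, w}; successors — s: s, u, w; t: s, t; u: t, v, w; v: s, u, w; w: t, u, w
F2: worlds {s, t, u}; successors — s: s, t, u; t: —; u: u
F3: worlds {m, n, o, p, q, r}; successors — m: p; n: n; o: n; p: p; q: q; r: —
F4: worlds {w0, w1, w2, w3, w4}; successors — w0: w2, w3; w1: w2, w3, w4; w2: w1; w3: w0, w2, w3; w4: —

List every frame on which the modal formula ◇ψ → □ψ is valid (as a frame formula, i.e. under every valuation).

F3

This is the axiom for partial functionality; its first-order frame correspondent is ∀x ∀y ∀z (Rxy ∧ Rxz → y = z).
F1: fails — s sees both s and u.
F2: fails — s sees both s and t.
F3: condition met.
F4: fails — w0 sees both w2 and w3.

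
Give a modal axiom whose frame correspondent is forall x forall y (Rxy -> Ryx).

This is symmetry; the standard corresponding axiom is B: q → □◇q.
Suppose q→□◇q is valid. Take Rxy and set V(q)={x}. Then q at x, so □◇q at x, so ◇q at y, so some z with Ryz has q; z=x, i.e. Ryx.

q → □◇q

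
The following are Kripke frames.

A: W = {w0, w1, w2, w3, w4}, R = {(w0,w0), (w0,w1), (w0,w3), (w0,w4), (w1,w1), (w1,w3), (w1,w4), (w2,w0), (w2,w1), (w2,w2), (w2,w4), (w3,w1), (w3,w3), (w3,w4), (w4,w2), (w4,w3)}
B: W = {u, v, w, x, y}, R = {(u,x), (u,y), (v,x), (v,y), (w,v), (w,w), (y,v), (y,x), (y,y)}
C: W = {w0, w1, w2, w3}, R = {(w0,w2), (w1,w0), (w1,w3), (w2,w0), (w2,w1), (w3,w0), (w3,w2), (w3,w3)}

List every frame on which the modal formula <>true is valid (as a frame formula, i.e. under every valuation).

A, C

The schema corresponds to seriality: forall x exists y Rxy.
A: condition met.
B: fails — world x has no successor.
C: condition met.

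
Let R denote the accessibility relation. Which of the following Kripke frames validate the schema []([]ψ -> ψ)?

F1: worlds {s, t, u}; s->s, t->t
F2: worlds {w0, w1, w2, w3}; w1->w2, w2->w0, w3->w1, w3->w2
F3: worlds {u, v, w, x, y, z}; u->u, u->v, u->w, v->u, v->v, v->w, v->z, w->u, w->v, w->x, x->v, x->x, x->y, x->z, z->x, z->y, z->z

Frame correspondent (Sahlqvist): forall x forall y (Rxy -> Ryy) — i.e. shift-reflexivity.
F1: holds.
F2: fails — Rw1w2 but not Rw2w2.
F3: fails — Ruw but not Rww.

F1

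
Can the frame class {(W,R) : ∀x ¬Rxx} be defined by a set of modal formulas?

Any modally definable frame class is closed under surjective bounded morphisms.
The 5-cycle (worlds 0,1,2,3,4 with 0→1→2→3→4→0) is irreflexive, and the map sending every world to a single reflexive point • is a surjective bounded morphism (forth: every edge maps to (•,•); back: every world has a successor). So any modal formula valid on the 5-cycle is also valid on the reflexive point, which is not irreflexive.
Hence irreflexivity is not modally definable.

Not modally definable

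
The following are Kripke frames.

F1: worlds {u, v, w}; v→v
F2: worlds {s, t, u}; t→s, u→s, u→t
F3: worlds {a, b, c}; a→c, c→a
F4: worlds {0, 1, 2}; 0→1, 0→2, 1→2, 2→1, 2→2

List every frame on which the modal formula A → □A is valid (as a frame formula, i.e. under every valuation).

F1

This is the axiom for a generalized confluence (Geach) condition; its first-order frame correspondent is ∀x ∀z (xRz → ∃w (x = w ∧ z = w)).
F1: satisfies the condition.
F2: fails — tRs but t ≠ s.
F3: fails — aRc but a ≠ c.
F4: fails — 0R1 but 0 ≠ 1.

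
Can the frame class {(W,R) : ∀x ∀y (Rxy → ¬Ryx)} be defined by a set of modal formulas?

If a class were modally definable it would be closed under surjective bounded morphisms (Goldblatt–Thomason).
The 3-cycle (worlds 0,1,2 with 0→1→2→0) is asymmetric. Mapping every world to a single reflexive point • is a surjective bounded morphism, and the reflexive point is not asymmetric (R•• but asymmetry requires ¬R••).
So the class is not modally definable.

Not definable by any modal formula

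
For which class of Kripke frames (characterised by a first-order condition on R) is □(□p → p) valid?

Suppose □(□p→p) is valid. Take Rxy and set V(p)={w : Ryw}. Then at y, □p holds; since □(□p→p) at x, □p→p at y, so p at y, i.e. Ryy.

shift-reflexivity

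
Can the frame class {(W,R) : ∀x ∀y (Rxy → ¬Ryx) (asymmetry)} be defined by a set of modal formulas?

No

Any modally definable frame class is closed under surjective bounded morphisms.
The 5-cycle (worlds a,b,c,d,e with a→b→c→d→e→a) is asymmetric. Mapping every world to a single reflexive point • is a surjective bounded morphism, and the reflexive point is not asymmetric (R•• but asymmetry requires ¬R••).
Hence asymmetry is not modally definable.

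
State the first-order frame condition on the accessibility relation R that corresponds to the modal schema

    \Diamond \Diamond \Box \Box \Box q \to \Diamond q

\forall x \forall y (x R^2 y \to \exists w (y R^3 w \wedge xRw))

This is a Sahlqvist (Geach-type) schema ◇^2□^3q → □^0◇^1q.
First-order correspondent: \forall x \forall y (x R^2 y \to \exists w (y R^3 w \wedge xRw)).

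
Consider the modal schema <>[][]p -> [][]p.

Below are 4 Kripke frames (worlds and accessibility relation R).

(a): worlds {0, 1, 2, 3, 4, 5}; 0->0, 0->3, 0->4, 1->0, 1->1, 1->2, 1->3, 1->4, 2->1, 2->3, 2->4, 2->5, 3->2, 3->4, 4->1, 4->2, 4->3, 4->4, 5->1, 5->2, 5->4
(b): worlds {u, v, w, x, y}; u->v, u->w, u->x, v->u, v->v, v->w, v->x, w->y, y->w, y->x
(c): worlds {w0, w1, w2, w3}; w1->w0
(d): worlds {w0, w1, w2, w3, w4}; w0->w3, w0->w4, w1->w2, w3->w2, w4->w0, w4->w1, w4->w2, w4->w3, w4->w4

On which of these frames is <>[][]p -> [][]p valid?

This is the axiom for a generalized confluence (Geach) condition; its first-order frame correspondent is forall x forall y forall z ((xRy & x R^2 z) -> exists w (y R^2 w & z = w)).
(a): fails — 0R3, 0R²0 but no w with 3R²w and 0=w.
(b): fails — uRw, uR²u but no t with wR²t and u=t.
(c): satisfies the condition.
(d): fails — w0Rw3, w0R²w0 but no w with w3R²w and w0=w.
Valid on: (c).

(c)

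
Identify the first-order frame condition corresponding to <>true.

Seriality

◇⊤ holds at w iff w has a successor, so frame-validity of ◇⊤ is exactly seriality. Equivalently via □q → ◇q:
Suppose □q→◇q is valid. At any x set V(q)=W. Then □q at x, so ◇q at x, so x has a successor.
Conversely, any frame satisfying forall x exists y Rxy validates the schema.
Frame condition: forall x exists y Rxy.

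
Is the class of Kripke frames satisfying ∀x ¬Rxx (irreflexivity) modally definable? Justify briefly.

No

Modal frame validity is preserved under surjective bounded morphisms.
The 3-cycle (worlds a,b,c with a→b→c→a) is irreflexive, and the map sending every world to a single reflexive point • is a surjective bounded morphism (forth: every edge maps to (•,•); back: every world has a successor). So any modal formula valid on the 3-cycle is also valid on the reflexive point, which is not irreflexive.
Hence irreflexivity is not modally definable.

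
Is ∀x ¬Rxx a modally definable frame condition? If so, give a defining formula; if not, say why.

No

Modal frame validity is preserved under surjective bounded morphisms.
The 3-cycle (worlds s,t,u with s→t→u→s) is irreflexive, and the map sending every world to a single reflexive point • is a surjective bounded morphism (forth: every edge maps to (•,•); back: every world has a successor). So any modal formula valid on the 3-cycle is also valid on the reflexive point, which is not irreflexive.
So the class is not modally definable.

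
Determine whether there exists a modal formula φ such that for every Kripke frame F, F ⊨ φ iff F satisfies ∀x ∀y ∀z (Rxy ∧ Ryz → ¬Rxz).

Any modally definable frame class is closed under surjective bounded morphisms.
The 7-cycle (worlds a,b,c,d,e,f,g with a→b→c→d→e→f→g→a) is intransitive. Mapping every world to a single reflexive point • is a surjective bounded morphism; the reflexive point is not intransitive (R••∧R•• but R••).
Hence intransitivity is not modally definable.

No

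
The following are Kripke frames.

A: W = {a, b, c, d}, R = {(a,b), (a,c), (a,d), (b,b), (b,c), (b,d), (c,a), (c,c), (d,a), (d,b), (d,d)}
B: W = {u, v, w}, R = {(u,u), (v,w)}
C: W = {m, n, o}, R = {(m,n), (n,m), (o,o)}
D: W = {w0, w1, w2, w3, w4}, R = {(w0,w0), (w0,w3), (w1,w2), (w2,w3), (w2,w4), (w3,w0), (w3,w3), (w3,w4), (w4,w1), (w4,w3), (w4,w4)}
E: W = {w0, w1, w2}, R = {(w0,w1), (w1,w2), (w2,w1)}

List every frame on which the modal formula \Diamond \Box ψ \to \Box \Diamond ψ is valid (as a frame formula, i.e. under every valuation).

A, C, E

Frame correspondent (Sahlqvist): \forall x \forall y \forall z (Rxy \wedge Rxz \to \exists w (Ryw \wedge Rzw)) — i.e. convergence.
A: condition met.
B: fails — Rvw and Rvw but w and w have no common successor.
C: condition met.
D: fails — Rw4w4 and Rw4w1 but w4 and w1 have no common successor.
E: condition met.
Valid on: A, C, E.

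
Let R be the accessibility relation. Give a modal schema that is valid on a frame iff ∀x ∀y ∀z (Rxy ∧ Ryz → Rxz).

□r → □□r

A defining formula is □r → □□r (the 4 axiom).
Suppose □r→□□r is valid. Take Rxy, Ryz and set V(r)={w : Rxw}. Then □r at x, so □□r at x, so □r at y, so r at z, i.e. Rxz.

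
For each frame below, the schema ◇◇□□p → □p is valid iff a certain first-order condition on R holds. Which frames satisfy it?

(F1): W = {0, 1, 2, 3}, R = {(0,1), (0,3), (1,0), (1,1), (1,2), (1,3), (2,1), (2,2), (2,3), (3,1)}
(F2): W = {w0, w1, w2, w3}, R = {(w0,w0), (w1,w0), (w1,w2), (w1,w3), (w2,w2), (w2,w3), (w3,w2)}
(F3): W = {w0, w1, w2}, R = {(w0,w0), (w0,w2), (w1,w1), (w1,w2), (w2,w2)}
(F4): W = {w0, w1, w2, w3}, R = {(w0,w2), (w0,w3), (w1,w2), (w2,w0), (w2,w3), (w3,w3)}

(F1)

The schema corresponds to a generalized confluence (Geach) condition: ∀x ∀y ∀z ((xR²y ∧ xRz) → ∃w (yR²w ∧ z = w)).
(F1): condition met.
(F2): fails — w1R²w0, w1Rw2 but no w with w0R²w and w2=w.
(F3): fails — w0R²w2, w0Rw0 but no w with w2R²w and w0=w.
(F4): fails — w0R²w0, w0Rw2 but no w with w0R²w and w2=w.
Valid on: (F1).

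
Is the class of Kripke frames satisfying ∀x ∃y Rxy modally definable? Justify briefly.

Yes — defined by □p → ◇p

The condition is seriality. A defining modal formula is □p → ◇p.
Suppose □p→◇p is valid. At any x set V(p)=W. Then □p at x, so ◇p at x, so x has a successor.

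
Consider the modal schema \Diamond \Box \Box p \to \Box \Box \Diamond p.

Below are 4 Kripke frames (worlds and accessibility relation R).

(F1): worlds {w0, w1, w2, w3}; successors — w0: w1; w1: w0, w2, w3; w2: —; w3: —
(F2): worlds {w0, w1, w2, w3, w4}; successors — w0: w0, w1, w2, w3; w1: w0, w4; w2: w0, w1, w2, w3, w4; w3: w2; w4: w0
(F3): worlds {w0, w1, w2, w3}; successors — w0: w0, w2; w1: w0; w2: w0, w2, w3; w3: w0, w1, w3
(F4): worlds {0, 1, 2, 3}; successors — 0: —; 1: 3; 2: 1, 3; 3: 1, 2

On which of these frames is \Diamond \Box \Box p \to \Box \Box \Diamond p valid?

The schema corresponds to a generalized confluence (Geach) condition: \forall x \forall y \forall z ((xRy \wedge x R^2 z) \to \exists w (y R^2 w \wedge zRw)).
(F1): fails — w0Rw1, w0R²w2 but no w with w1R²w and w2Rw.
(F2): satisfies the condition.
(F3): satisfies the condition.
(F4): fails — 2R1, 2R²1 but no w with 1R²w and 1Rw.

(F2), (F3)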